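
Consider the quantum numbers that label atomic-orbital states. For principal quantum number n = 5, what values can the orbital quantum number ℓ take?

ℓ is an integer with 0 ≤ ℓ ≤ n−1, so for n = 5: ℓ = 0, 1, 2, 3, 4.

0, 1, 2, 3, 4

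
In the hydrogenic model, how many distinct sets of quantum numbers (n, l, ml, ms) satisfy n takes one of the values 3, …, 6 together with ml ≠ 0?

136

Go shell by shell, enumerating (l, ml) with ml ≠ 0:
n=3 → 6; n=4 → 12; n=5 → 20; n=6 → 30.
Orbitals: 6 + 12 + 20 + 30 = 68. Including both spin states (ms = ±1/2) gives 2 × 68 = 136 states.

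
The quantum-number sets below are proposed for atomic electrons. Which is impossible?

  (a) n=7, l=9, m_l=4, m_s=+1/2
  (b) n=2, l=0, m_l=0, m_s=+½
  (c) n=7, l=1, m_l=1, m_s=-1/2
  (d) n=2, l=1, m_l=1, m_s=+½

(a) has l = 9 ≥ n = 7, violating 0 ≤ l ≤ n−1.
The remaining sets (b), (c), (d) satisfy all four rules.

(a)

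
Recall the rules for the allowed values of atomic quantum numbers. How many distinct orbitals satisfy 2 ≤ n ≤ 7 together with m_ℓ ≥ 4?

Count contributing orbitals for each principal shell:
n=5 → 1; n=6 → 3; n=7 → 6.
Total orbitals: 1 + 3 + 6 = 10.

10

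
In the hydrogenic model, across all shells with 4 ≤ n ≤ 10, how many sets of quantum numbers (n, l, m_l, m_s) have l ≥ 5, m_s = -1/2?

Go shell by shell, enumerating (l, m_l) with l ≥ 5:
n=6 → 11; n=7 → 24; n=8 → 39; n=9 → 56; n=10 → 75.
Orbitals: 11 + 24 + 39 + 56 + 75 = 205. With m_s fixed to -1/2 there is one state per orbital, so 205 states.

205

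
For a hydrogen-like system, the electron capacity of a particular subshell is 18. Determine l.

2(2l+1) = 18 ⇒ 2l+1 = 9 ⇒ l = 4.

l = 4 (g)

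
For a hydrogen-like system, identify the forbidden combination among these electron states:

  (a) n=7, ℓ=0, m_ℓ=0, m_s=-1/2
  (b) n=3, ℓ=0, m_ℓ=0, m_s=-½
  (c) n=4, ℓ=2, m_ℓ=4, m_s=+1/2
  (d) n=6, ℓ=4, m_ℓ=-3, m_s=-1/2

(c) has |m_ℓ| = 4 > ℓ = 2, violating −ℓ ≤ m_ℓ ≤ ℓ.
The remaining sets (a), (b), (d) satisfy all four rules.

(c)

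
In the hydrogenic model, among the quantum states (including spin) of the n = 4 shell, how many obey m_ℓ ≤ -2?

6

Go through ℓ = 0, …, 3 (the values permitted for n = 4).
Orbitals with m_ℓ ≤ -2, by ℓ: ℓ=2 → 1; ℓ=3 → 2.
Orbitals: 1 + 2 = 3. Each orbital carries two spin states, so 3 × 2 = 6 states.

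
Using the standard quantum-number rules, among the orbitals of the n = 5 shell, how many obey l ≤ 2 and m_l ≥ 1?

3

The n = 5 shell has l = 0 through 4; check each.
Per l-value: l=1 → 1; l=2 → 2.
Total orbitals: 1 + 2 = 3.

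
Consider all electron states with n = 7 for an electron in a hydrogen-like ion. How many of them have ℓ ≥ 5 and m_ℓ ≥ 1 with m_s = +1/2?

With n = 7 the allowed ℓ are 0, 1, …, 6.
Contributions: ℓ=5 → 5; ℓ=6 → 6.
Orbitals: 5 + 6 = 11. With m_s fixed to a single value there is one state per orbital, giving 11 states.

11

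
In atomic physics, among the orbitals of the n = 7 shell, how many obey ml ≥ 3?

The (l, ml) pairs meeting ml ≥ 3 give: l=3 → 1; l=4 → 2; l=5 → 3; l=6 → 4.
Total orbitals: 1 + 2 + 3 + 4 = 10.

10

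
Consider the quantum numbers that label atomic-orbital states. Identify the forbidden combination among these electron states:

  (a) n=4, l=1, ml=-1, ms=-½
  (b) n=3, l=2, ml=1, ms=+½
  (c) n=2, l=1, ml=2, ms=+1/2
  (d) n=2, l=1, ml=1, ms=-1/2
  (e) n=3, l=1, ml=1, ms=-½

(c)

(c) has |ml| = 2 > l = 1, violating −l ≤ ml ≤ l.
The remaining sets (a), (b), (d), (e) satisfy all four rules.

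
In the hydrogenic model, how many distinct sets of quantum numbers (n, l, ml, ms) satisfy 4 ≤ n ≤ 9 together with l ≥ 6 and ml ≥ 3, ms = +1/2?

28

Treat each shell separately and count matching orbitals:
n=7 → 4; n=8 → 9; n=9 → 15.
Orbitals: 4 + 9 + 15 = 28. With ms fixed to +1/2 there is one state per orbital, so 28 states.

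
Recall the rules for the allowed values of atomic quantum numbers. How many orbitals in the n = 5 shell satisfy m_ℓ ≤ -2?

With n = 5 the allowed ℓ are 0, 1, …, 4.
Orbitals with m_ℓ ≤ -2, by ℓ: ℓ=2 → 1; ℓ=3 → 2; ℓ=4 → 3.
Total orbitals: 1 + 2 + 3 = 6.

6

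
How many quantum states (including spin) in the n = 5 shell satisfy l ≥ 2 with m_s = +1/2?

Go through l = 0, …, 4 (the values permitted for n = 5).
Orbitals with l ≥ 2, by l: l=2 → 5; l=3 → 7; l=4 → 9.
Orbitals: 5 + 7 + 9 = 21. With m_s fixed to a single value there is one state per orbital, giving 21 states.

21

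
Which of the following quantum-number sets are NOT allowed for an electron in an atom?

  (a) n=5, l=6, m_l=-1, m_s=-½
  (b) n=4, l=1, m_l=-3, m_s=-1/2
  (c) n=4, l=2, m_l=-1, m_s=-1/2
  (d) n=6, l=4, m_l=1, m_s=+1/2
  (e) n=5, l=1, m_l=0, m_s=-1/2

(a) has l = 6 ≥ n = 5, violating 0 ≤ l ≤ n−1.
(b) has |m_l| = 3 > l = 1, violating −l ≤ m_l ≤ l.
The remaining sets (c), (d), (e) satisfy all four rules.

(a) and (b)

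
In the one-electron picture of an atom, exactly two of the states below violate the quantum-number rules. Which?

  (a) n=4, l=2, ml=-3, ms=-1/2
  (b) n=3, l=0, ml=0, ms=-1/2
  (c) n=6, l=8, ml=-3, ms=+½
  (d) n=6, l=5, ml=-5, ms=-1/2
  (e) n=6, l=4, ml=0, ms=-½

(a) has |ml| = 3 > l = 2, violating −l ≤ ml ≤ l.
(c) has l = 8 ≥ n = 6, violating 0 ≤ l ≤ n−1.
The remaining sets (b), (d), (e) satisfy all four rules.

(a) and (c)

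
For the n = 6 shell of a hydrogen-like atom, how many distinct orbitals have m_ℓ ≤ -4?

3

Contributions: ℓ=4 → 1; ℓ=5 → 2.
Total orbitals: 1 + 2 = 3.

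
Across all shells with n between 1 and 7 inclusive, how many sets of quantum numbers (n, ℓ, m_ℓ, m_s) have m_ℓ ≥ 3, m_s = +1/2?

20

Go shell by shell, enumerating (ℓ, m_ℓ) with m_ℓ ≥ 3:
n=4 → 1; n=5 → 3; n=6 → 6; n=7 → 10.
Orbitals: 1 + 3 + 6 + 10 = 20. With m_s fixed to +1/2 there is one state per orbital, so 20 states.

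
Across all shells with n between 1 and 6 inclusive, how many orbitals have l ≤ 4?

Count contributing orbitals for each principal shell:
n=1 → 1; n=2 → 4; n=3 → 9; n=4 → 16; n=5 → 25; n=6 → 25.
Total orbitals: 1 + 4 + 9 + 16 + 25 + 25 = 80.

80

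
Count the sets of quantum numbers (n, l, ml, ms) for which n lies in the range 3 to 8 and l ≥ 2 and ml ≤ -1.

Treat each shell separately and count matching orbitals:
n=3 → 2; n=4 → 5; n=5 → 9; n=6 → 14; n=7 → 20; n=8 → 27.
Orbitals: 2 + 5 + 9 + 14 + 20 + 27 = 77. Including both spin states (ms = ±1/2) gives 2 × 77 = 154 states.

154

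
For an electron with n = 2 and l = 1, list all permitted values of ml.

-1, 0, 1

ml takes every integer from −l to +l. With l = 1 that gives the 3 values -1, 0, 1.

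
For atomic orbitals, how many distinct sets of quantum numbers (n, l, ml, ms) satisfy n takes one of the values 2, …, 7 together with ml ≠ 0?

224

Work shell by shell — for each n, count the (l, ml) pairs that satisfy ml ≠ 0:
n=2 → 2; n=3 → 6; n=4 → 12; n=5 → 20; n=6 → 30; n=7 → 42.
Orbitals: 2 + 6 + 12 + 20 + 30 + 42 = 112. Including both spin states (ms = ±1/2) gives 2 × 112 = 224 states.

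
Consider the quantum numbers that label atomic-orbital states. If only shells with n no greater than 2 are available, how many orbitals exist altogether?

Total orbitals = 1² + 2² = 5.

5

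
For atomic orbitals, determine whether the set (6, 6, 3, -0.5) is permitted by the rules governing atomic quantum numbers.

No

The orbital quantum number must satisfy 0 ≤ ℓ ≤ n−1. With n = 6 the allowed ℓ values are 0, 1, 2, 3, 4, 5, so ℓ = 6 is out of range.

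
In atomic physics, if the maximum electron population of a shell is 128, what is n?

2n² = 128 ⇒ n² = 64 ⇒ n = 8.

n = 8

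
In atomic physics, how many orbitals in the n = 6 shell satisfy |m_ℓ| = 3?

Contributions: ℓ=3 → 2; ℓ=4 → 2; ℓ=5 → 2.
Total orbitals: 2 + 2 + 2 = 6.

6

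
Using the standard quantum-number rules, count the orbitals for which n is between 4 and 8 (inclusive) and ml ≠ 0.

160

Treat each shell separately and count matching orbitals:
n=4 → 12; n=5 → 20; n=6 → 30; n=7 → 42; n=8 → 56.
Total orbitals: 12 + 20 + 30 + 42 + 56 = 160.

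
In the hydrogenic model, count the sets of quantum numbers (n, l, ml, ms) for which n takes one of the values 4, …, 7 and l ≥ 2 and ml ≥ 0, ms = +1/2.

Work shell by shell — for each n, count the (l, ml) pairs that satisfy l ≥ 2 and ml ≥ 0:
n=4 → 7; n=5 → 12; n=6 → 18; n=7 → 25.
Orbitals: 7 + 12 + 18 + 25 = 62. With ms fixed to +1/2 there is one state per orbital, so 62 states.

62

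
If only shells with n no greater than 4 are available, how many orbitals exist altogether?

30

Total orbitals = 1² + 2² + 3² + 4² = 30.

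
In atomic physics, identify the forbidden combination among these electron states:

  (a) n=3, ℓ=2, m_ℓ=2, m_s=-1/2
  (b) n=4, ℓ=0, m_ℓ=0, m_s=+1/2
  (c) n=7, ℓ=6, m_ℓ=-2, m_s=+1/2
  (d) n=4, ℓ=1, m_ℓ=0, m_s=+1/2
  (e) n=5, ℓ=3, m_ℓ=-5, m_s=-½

(e)

(e) has |m_ℓ| = 5 > ℓ = 3, violating −ℓ ≤ m_ℓ ≤ ℓ.
The remaining sets (a), (b), (c), (d) satisfy all four rules.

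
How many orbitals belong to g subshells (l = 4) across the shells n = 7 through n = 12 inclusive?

A g subshell (l = 4) exists for every n ≥ 5, so shells n = 7, 8, 9, 10, 11, 12 each contribute one — 6 subshells.
Since each g subshell has 2·4+1 = 9 orbitals, the total is 6 × 9 = 54.

54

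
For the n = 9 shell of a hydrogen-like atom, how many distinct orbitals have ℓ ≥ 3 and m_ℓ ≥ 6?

The n = 9 shell has ℓ = 0 through 8; check each.
Contributions: ℓ=6 → 1; ℓ=7 → 2; ℓ=8 → 3.
Total orbitals: 1 + 2 + 3 = 6.

6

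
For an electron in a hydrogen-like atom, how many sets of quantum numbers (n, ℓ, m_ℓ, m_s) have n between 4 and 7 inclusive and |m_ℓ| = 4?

Per-shell orbital counts meeting the constraint:
n=5 → 2; n=6 → 4; n=7 → 6.
Orbitals: 2 + 4 + 6 = 12. Including both spin states (m_s = ±1/2) gives 2 × 12 = 24 states.

24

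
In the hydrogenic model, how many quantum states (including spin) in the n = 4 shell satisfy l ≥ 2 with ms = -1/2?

12

With n = 4 the allowed l are 0, 1, …, 3.
Orbitals with l ≥ 2, by l: l=2 → 5; l=3 → 7.
Orbitals: 5 + 7 = 12. With ms fixed to a single value there is one state per orbital, giving 12 states.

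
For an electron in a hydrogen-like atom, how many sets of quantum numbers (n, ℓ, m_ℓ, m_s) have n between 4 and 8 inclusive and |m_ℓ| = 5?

24

Treat each shell separately and count matching orbitals:
n=6 → 2; n=7 → 4; n=8 → 6.
Orbitals: 2 + 4 + 6 = 12. Including both spin states (m_s = ±1/2) gives 2 × 12 = 24 states.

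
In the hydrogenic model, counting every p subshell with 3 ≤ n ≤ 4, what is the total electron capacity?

A p subshell (l = 1) exists for every n ≥ 2, so shells n = 3, 4 each contribute one — 2 subshells.
Since each p subshell holds 2(2·1+1) = 6 electrons, the total is 2 × 6 = 12.

12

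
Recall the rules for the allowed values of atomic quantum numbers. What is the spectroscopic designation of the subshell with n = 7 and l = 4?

7g

l = 4 corresponds to the letter 'g', so the subshell is 7g.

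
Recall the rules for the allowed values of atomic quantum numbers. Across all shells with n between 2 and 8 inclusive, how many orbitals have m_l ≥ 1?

84

Work shell by shell — for each n, count the (l, m_l) pairs that satisfy m_l ≥ 1:
n=2 → 1; n=3 → 3; n=4 → 6; n=5 → 10; n=6 → 15; n=7 → 21; n=8 → 28.
Total orbitals: 1 + 3 + 6 + 10 + 15 + 21 + 28 = 84.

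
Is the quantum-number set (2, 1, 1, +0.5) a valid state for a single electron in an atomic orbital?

Valid

n = 2 is a positive integer. l = 1 satisfies 0 ≤ l ≤ n−1 = 1. m_l = 1 lies in the range −l … +l (here −1 … 1). m_s = +1/2 is one of ±1/2.
All four constraints are satisfied.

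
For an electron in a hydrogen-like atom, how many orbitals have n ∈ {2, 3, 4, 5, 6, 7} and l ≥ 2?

Go shell by shell, enumerating (l, m_l) with l ≥ 2:
n=3 → 5; n=4 → 12; n=5 → 21; n=6 → 32; n=7 → 45.
Total orbitals: 5 + 12 + 21 + 32 + 45 = 115.

115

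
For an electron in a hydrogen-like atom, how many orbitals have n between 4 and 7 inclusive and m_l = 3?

10

Per-shell orbital counts meeting the constraint:
n=4 → 1; n=5 → 2; n=6 → 3; n=7 → 4.
Total orbitals: 1 + 2 + 3 + 4 = 10.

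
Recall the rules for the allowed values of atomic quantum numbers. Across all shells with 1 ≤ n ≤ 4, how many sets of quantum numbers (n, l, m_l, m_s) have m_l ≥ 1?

Count contributing orbitals for each principal shell:
n=2 → 1; n=3 → 3; n=4 → 6.
Orbitals: 1 + 3 + 6 = 10. Including both spin states (m_s = ±1/2) gives 2 × 10 = 20 states.

20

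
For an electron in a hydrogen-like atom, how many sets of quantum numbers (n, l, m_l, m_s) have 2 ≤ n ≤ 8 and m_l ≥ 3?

70

Work shell by shell — for each n, count the (l, m_l) pairs that satisfy m_l ≥ 3:
n=4 → 1; n=5 → 3; n=6 → 6; n=7 → 10; n=8 → 15.
Orbitals: 1 + 3 + 6 + 10 + 15 = 35. Including both spin states (m_s = ±1/2) gives 2 × 35 = 70 states.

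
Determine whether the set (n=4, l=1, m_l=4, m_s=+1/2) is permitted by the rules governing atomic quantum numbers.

The magnetic quantum number must satisfy −l ≤ m_l ≤ l. With l = 1, m_l can only be -1, 0, 1, so m_l = 4 is forbidden.

Not allowed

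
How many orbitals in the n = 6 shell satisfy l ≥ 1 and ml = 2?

The (l, ml) pairs meeting l ≥ 1 and ml = 2 give: l=2 → 1; l=3 → 1; l=4 → 1; l=5 → 1.
Total orbitals: 1 + 1 + 1 + 1 = 4.

4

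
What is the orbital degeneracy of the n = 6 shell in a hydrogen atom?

36

The n = 6 shell contains n² = 6² = 36 orbitals.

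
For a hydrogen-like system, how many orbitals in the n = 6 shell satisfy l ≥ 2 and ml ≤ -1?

14

The n = 6 shell has l = 0 through 5; check each.
Contributions: l=2 → 2; l=3 → 3; l=4 → 4; l=5 → 5.
Total orbitals: 2 + 3 + 4 + 5 = 14.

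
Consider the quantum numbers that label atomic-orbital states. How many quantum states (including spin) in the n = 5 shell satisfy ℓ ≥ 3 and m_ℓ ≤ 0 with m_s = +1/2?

9

Go through ℓ = 0, …, 4 (the values permitted for n = 5).
Contributions: ℓ=3 → 4; ℓ=4 → 5.
Orbitals: 4 + 5 = 9. With m_s fixed to a single value there is one state per orbital, giving 9 states.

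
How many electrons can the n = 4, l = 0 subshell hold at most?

A subshell with l = 0 has 2l+1 = 1 orbital, each holding 2 electrons (spin ±1/2), so 1 × 2 = 2.

2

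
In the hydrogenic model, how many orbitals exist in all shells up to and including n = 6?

91

Total orbitals = 1² + 2² + 3² + 4² + 5² + 6² = 91.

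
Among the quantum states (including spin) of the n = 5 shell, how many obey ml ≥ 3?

6

For n = 5, l ranges over 0 … 4.
Orbitals with ml ≥ 3, by l: l=3 → 1; l=4 → 2.
Orbitals: 1 + 2 = 3. Each orbital carries two spin states, so 3 × 2 = 6 states.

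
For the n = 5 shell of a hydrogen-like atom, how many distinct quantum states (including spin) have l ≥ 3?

With n = 5 the allowed l are 0, 1, …, 4.
Per l-value: l=3 → 7; l=4 → 9.
Orbitals: 7 + 9 = 16. Each orbital carries two spin states, so 16 × 2 = 32 states.

32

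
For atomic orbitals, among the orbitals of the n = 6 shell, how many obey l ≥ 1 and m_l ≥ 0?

Go through l = 0, …, 5 (the values permitted for n = 6).
The (l, m_l) pairs meeting l ≥ 1 and m_l ≥ 0 give: l=1 → 2; l=2 → 3; l=3 → 4; l=4 → 5; l=5 → 6.
Total orbitals: 2 + 3 + 4 + 5 + 6 = 20.

20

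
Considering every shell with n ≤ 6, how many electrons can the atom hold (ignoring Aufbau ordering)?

Total orbitals = 1² + 2² + 3² + 4² + 5² + 6² = 91. Doubling for spin gives 182 electrons.

182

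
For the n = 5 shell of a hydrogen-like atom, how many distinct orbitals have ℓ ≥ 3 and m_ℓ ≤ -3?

3

With n = 5 the allowed ℓ are 0, 1, …, 4.
The (ℓ, m_ℓ) pairs meeting ℓ ≥ 3 and m_ℓ ≤ -3 give: ℓ=3 → 1; ℓ=4 → 2.
Total orbitals: 1 + 2 = 3.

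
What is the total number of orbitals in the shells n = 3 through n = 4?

25

Shell n has n² orbitals: 3²=9 + 4²=16 = 25 orbitals.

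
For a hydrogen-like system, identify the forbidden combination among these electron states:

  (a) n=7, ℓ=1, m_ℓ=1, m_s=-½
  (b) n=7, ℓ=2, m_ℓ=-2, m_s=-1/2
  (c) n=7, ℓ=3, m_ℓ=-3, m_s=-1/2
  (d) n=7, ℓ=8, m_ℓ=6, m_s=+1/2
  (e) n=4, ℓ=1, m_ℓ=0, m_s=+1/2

(d) has ℓ = 8 ≥ n = 7, violating 0 ≤ ℓ ≤ n−1.
The remaining sets (a), (b), (c), (e) satisfy all four rules.

(d)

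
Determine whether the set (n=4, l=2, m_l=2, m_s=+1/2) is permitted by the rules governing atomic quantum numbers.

Allowed

n = 4 is a positive integer. l = 2 satisfies 0 ≤ l ≤ n−1 = 3. m_l = 2 lies in the range −l … +l (here −2 … 2). m_s = +1/2 is one of ±1/2.
All four constraints are satisfied.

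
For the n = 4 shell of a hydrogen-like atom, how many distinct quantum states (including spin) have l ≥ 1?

With n = 4 the allowed l are 0, 1, …, 3.
The (l, ml) pairs meeting l ≥ 1 give: l=1 → 3; l=2 → 5; l=3 → 7.
Orbitals: 3 + 5 + 7 = 15. Each orbital carries two spin states, so 15 × 2 = 30 states.

30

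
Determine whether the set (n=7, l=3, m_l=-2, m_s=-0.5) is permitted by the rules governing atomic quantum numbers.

n = 7 is a positive integer. l = 3 satisfies 0 ≤ l ≤ n−1 = 6. m_l = -2 lies in the range −l … +l (here −3 … 3). m_s = -1/2 is one of ±1/2.
All four constraints are satisfied.

Valid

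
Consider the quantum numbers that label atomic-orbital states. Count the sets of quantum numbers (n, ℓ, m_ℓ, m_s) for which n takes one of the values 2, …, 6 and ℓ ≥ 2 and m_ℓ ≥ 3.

For each n in the range, tally the orbitals obeying ℓ ≥ 2 and m_ℓ ≥ 3:
n=4 → 1; n=5 → 3; n=6 → 6.
Orbitals: 1 + 3 + 6 = 10. Including both spin states (m_s = ±1/2) gives 2 × 10 = 20 states.

20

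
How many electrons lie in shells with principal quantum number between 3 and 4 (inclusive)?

Shell n has n² orbitals: 3²=9 + 4²=16 = 25 orbitals.
Two spin states per orbital: 2 × 25 = 50 electrons.

50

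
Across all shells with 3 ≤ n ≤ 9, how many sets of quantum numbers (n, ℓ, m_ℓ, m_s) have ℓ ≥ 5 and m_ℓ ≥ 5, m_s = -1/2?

Go shell by shell, enumerating (ℓ, m_ℓ) with ℓ ≥ 5 and m_ℓ ≥ 5:
n=6 → 1; n=7 → 3; n=8 → 6; n=9 → 10.
Orbitals: 1 + 3 + 6 + 10 = 20. With m_s fixed to -1/2 there is one state per orbital, so 20 states.

20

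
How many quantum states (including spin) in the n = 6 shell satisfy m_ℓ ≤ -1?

30

With n = 6 the allowed ℓ are 0, 1, …, 5.
Orbitals with m_ℓ ≤ -1, by ℓ: ℓ=1 → 1; ℓ=2 → 2; ℓ=3 → 3; ℓ=4 → 4; ℓ=5 → 5.
Orbitals: 1 + 2 + 3 + 4 + 5 = 15. Each orbital carries two spin states, so 15 × 2 = 30 states.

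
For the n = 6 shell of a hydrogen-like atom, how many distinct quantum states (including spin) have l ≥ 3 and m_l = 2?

With n = 6 the allowed l are 0, 1, …, 5.
Orbitals with l ≥ 3 and m_l = 2, by l: l=3 → 1; l=4 → 1; l=5 → 1.
Orbitals: 1 + 1 + 1 = 3. Each orbital carries two spin states, so 3 × 2 = 6 states.

6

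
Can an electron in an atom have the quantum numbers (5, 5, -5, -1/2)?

The orbital quantum number must satisfy 0 ≤ l ≤ n−1. With n = 5 the allowed l values are 0, 1, 2, 3, 4, so l = 5 is out of range.

Not allowed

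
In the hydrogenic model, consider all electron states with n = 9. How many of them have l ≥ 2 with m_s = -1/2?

Go through l = 0, …, 8 (the values permitted for n = 9).
The (l, m_l) pairs meeting l ≥ 2 give: l=2 → 5; l=3 → 7; l=4 → 9; l=5 → 11; l=6 → 13; l=7 → 15; l=8 → 17.
Orbitals: 5 + 7 + 9 + 11 + 13 + 15 + 17 = 77. With m_s fixed to a single value there is one state per orbital, giving 77 states.

77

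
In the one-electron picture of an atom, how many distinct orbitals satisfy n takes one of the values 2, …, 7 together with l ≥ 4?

62

Work shell by shell — for each n, count the (l, m_l) pairs that satisfy l ≥ 4:
n=5 → 9; n=6 → 20; n=7 → 33.
Total orbitals: 9 + 20 + 33 = 62.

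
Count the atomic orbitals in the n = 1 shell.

1

The n = 1 shell contains n² = 1² = 1 orbital.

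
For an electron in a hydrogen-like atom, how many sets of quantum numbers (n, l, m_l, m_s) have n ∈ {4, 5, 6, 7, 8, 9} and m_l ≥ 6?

20

Treat each shell separately and count matching orbitals:
n=7 → 1; n=8 → 3; n=9 → 6.
Orbitals: 1 + 3 + 6 = 10. Including both spin states (m_s = ±1/2) gives 2 × 10 = 20 states.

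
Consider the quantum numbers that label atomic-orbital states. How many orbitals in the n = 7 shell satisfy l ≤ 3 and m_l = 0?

4

Per l-value: l=0 → 1; l=1 → 1; l=2 → 1; l=3 → 1.
Total orbitals: 1 + 1 + 1 + 1 = 4.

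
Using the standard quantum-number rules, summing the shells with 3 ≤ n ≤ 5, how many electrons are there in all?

Shell n has n² orbitals: 3²=9 + 4²=16 + 5²=25 = 50 orbitals.
Two spin states per orbital: 2 × 50 = 100 electrons.

100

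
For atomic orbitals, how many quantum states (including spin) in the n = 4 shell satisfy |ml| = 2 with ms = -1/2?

Go through l = 0, …, 3 (the values permitted for n = 4).
The (l, ml) pairs meeting |ml| = 2 give: l=2 → 2; l=3 → 2.
Orbitals: 2 + 2 = 4. With ms fixed to a single value there is one state per orbital, giving 4 states.

4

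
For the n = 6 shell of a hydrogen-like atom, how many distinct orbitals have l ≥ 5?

Go through l = 0, …, 5 (the values permitted for n = 6).
Orbitals with l ≥ 5, by l: l=5 → 11.
Total orbitals: 11.

11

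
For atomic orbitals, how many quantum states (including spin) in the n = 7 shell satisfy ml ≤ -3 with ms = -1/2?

The (l, ml) pairs meeting ml ≤ -3 give: l=3 → 1; l=4 → 2; l=5 → 3; l=6 → 4.
Orbitals: 1 + 2 + 3 + 4 = 10. With ms fixed to a single value there is one state per orbital, giving 10 states.

10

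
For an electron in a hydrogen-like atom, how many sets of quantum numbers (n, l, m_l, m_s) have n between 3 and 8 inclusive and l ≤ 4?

250

Treat each shell separately and count matching orbitals:
n=3 → 9; n=4 → 16; n=5 → 25; n=6 → 25; n=7 → 25; n=8 → 25.
Orbitals: 9 + 16 + 25 + 25 + 25 + 25 = 125. Including both spin states (m_s = ±1/2) gives 2 × 125 = 250 states.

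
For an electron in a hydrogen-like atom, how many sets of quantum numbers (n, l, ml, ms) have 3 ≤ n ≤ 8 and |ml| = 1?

Count contributing orbitals for each principal shell:
n=3 → 4; n=4 → 6; n=5 → 8; n=6 → 10; n=7 → 12; n=8 → 14.
Orbitals: 4 + 6 + 8 + 10 + 12 + 14 = 54. Including both spin states (ms = ±1/2) gives 2 × 54 = 108 states.

108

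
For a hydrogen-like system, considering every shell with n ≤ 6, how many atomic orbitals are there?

91

Total orbitals = 1² + 2² + 3² + 4² + 5² + 6² = 91.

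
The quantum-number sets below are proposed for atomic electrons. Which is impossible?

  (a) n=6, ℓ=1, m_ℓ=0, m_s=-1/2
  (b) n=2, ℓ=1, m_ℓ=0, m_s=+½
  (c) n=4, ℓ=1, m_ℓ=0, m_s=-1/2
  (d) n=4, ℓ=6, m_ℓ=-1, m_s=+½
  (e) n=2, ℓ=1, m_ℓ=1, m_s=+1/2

(d) has ℓ = 6 ≥ n = 4, violating 0 ≤ ℓ ≤ n−1.
The remaining sets (a), (b), (c), (e) satisfy all four rules.

(d)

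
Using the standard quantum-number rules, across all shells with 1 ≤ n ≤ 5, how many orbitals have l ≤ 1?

17

Go shell by shell, enumerating (l, m_l) with l ≤ 1:
n=1 → 1; n=2 → 4; n=3 → 4; n=4 → 4; n=5 → 4.
Total orbitals: 1 + 4 + 4 + 4 + 4 = 17.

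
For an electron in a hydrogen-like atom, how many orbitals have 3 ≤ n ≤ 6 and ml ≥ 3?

10

Work shell by shell — for each n, count the (l, ml) pairs that satisfy ml ≥ 3:
n=4 → 1; n=5 → 3; n=6 → 6.
Total orbitals: 1 + 3 + 6 = 10.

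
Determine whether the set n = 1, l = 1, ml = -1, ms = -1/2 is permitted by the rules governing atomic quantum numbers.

The orbital quantum number must satisfy 0 ≤ l ≤ n−1. With n = 1 the allowed l values are 0, so l = 1 is out of range.

Not allowed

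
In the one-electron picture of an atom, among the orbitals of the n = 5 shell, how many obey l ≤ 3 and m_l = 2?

2

Go through l = 0, …, 4 (the values permitted for n = 5).
Per l-value: l=2 → 1; l=3 → 1.
Total orbitals: 1 + 1 = 2.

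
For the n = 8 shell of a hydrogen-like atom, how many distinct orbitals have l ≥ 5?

39

Contributions: l=5 → 11; l=6 → 13; l=7 → 15.
Total orbitals: 11 + 13 + 15 = 39.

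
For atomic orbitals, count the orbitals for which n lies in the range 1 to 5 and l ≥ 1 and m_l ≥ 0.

Count contributing orbitals for each principal shell:
n=2 → 2; n=3 → 5; n=4 → 9; n=5 → 14.
Total orbitals: 2 + 5 + 9 + 14 = 30.

30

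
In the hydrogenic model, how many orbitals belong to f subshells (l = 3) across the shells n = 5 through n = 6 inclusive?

14

An f subshell (l = 3) exists for every n ≥ 4, so shells n = 5, 6 each contribute one — 2 subshells.
Since each f subshell has 2·3+1 = 7 orbitals, the total is 2 × 7 = 14.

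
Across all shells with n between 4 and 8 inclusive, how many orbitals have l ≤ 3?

Go shell by shell, enumerating (l, m_l) with l ≤ 3:
n=4 → 16; n=5 → 16; n=6 → 16; n=7 → 16; n=8 → 16.
Total orbitals: 16 + 16 + 16 + 16 + 16 = 80.

80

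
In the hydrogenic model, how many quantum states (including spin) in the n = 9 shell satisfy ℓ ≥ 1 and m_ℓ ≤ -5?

20

With n = 9 the allowed ℓ are 0, 1, …, 8.
The (ℓ, m_ℓ) pairs meeting ℓ ≥ 1 and m_ℓ ≤ -5 give: ℓ=5 → 1; ℓ=6 → 2; ℓ=7 → 3; ℓ=8 → 4.
Orbitals: 1 + 2 + 3 + 4 = 10. Each orbital carries two spin states, so 10 × 2 = 20 states.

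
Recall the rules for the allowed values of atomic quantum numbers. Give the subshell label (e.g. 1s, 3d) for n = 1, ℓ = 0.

ℓ = 0 corresponds to the letter 's', so the subshell is 1s.

1s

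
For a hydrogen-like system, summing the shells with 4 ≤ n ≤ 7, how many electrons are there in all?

252

Shell n has n² orbitals: 4²=16 + 5²=25 + 6²=36 + 7²=49 = 126 orbitals.
Two spin states per orbital: 2 × 126 = 252 electrons.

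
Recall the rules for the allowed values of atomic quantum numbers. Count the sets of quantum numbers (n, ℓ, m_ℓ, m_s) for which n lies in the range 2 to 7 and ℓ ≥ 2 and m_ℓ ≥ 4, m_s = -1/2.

Work shell by shell — for each n, count the (ℓ, m_ℓ) pairs that satisfy ℓ ≥ 2 and m_ℓ ≥ 4:
n=5 → 1; n=6 → 3; n=7 → 6.
Orbitals: 1 + 3 + 6 = 10. With m_s fixed to -1/2 there is one state per orbital, so 10 states.

10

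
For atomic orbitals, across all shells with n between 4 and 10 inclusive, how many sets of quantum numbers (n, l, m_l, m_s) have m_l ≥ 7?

Per-shell orbital counts meeting the constraint:
n=8 → 1; n=9 → 3; n=10 → 6.
Orbitals: 1 + 3 + 6 = 10. Including both spin states (m_s = ±1/2) gives 2 × 10 = 20 states.

20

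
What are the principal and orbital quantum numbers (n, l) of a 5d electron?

n = 5, l = 2

The leading integer gives n = 5; the letter 'd' means l = 2.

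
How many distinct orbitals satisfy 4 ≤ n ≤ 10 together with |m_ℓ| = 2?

Per-shell orbital counts meeting the constraint:
n=4 → 4; n=5 → 6; n=6 → 8; n=7 → 10; n=8 → 12; n=9 → 14; n=10 → 16.
Total orbitals: 4 + 6 + 8 + 10 + 12 + 14 + 16 = 70.

70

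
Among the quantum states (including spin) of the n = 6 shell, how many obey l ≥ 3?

54

The n = 6 shell has l = 0 through 5; check each.
Per l-value: l=3 → 7; l=4 → 9; l=5 → 11.
Orbitals: 7 + 9 + 11 = 27. Each orbital carries two spin states, so 27 × 2 = 54 states.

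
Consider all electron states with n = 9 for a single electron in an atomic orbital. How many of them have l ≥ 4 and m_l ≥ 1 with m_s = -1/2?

Go through l = 0, …, 8 (the values permitted for n = 9).
The (l, m_l) pairs meeting l ≥ 4 and m_l ≥ 1 give: l=4 → 4; l=5 → 5; l=6 → 6; l=7 → 7; l=8 → 8.
Orbitals: 4 + 5 + 6 + 7 + 8 = 30. With m_s fixed to a single value there is one state per orbital, giving 30 states.

30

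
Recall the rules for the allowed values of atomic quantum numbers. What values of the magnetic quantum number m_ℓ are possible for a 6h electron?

-5, -4, -3, -2, -1, 0, 1, 2, 3, 4, 5

The 6h subshell has ℓ = 5, and m_ℓ takes every integer from −ℓ to +ℓ. With ℓ = 5 that gives the 11 values -5, -4, -3, -2, -1, 0, 1, 2, 3, 4, 5.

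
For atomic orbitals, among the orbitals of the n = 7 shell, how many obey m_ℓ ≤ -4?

6

The (ℓ, m_ℓ) pairs meeting m_ℓ ≤ -4 give: ℓ=4 → 1; ℓ=5 → 2; ℓ=6 → 3.
Total orbitals: 1 + 2 + 3 = 6.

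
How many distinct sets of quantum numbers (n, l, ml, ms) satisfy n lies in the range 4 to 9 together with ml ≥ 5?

40

Go shell by shell, enumerating (l, ml) with ml ≥ 5:
n=6 → 1; n=7 → 3; n=8 → 6; n=9 → 10.
Orbitals: 1 + 3 + 6 + 10 = 20. Including both spin states (ms = ±1/2) gives 2 × 20 = 40 states.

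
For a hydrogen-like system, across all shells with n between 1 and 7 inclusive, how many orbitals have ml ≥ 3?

20

For each n in the range, tally the orbitals obeying ml ≥ 3:
n=4 → 1; n=5 → 3; n=6 → 6; n=7 → 10.
Total orbitals: 1 + 3 + 6 + 10 = 20.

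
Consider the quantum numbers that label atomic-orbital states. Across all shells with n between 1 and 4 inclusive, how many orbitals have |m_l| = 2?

6

Go shell by shell, enumerating (l, m_l) with |m_l| = 2:
n=3 → 2; n=4 → 4.
Total orbitals: 2 + 4 = 6.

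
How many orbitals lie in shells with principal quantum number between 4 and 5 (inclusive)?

41

Shell n has n² orbitals: 4²=16 + 5²=25 = 41 orbitals.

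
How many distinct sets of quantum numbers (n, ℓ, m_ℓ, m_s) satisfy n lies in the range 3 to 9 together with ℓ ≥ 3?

434

Count contributing orbitals for each principal shell:
n=4 → 7; n=5 → 16; n=6 → 27; n=7 → 40; n=8 → 55; n=9 → 72.
Orbitals: 7 + 16 + 27 + 40 + 55 + 72 = 217. Including both spin states (m_s = ±1/2) gives 2 × 217 = 434 states.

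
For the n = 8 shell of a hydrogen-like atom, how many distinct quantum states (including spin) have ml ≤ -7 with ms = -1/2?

1

With n = 8 the allowed l are 0, 1, …, 7.
Per l-value: l=7 → 1.
Orbitals: 1. With ms fixed to a single value there is one state per orbital, giving 1 state.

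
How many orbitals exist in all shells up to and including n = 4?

30

Total orbitals = 1² + 2² + 3² + 4² = 30.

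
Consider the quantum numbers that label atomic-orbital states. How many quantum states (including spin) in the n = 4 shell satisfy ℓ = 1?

6

Go through ℓ = 0, …, 3 (the values permitted for n = 4).
Per ℓ-value: ℓ=1 → 3.
Orbitals: 3. Each orbital carries two spin states, so 3 × 2 = 6 states.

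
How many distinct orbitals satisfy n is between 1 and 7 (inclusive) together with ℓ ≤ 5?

127

Go shell by shell, enumerating (ℓ, m_ℓ) with ℓ ≤ 5:
n=1 → 1; n=2 → 4; n=3 → 9; n=4 → 16; n=5 → 25; n=6 → 36; n=7 → 36.
Total orbitals: 1 + 4 + 9 + 16 + 25 + 36 + 36 = 127.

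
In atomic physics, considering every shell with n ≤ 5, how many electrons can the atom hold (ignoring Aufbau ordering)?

110

Total orbitals = 1² + 2² + 3² + 4² + 5² = 55. Doubling for spin gives 110 electrons.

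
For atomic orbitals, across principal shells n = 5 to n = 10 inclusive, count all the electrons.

Shell n has n² orbitals: 5²=25 + 6²=36 + 7²=49 + 8²=64 + 9²=81 + 10²=100 = 355 orbitals.
Two spin states per orbital: 2 × 355 = 710 electrons.

710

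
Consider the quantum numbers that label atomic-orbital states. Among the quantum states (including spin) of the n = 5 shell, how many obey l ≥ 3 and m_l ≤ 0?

Contributions: l=3 → 4; l=4 → 5.
Orbitals: 4 + 5 = 9. Each orbital carries two spin states, so 9 × 2 = 18 states.

18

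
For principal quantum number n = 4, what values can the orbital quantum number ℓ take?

ℓ is an integer with 0 ≤ ℓ ≤ n−1, so for n = 4: ℓ = 0, 1, 2, 3.

0, 1, 2, 3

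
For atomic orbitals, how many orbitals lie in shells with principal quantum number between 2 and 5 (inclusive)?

Shell n has n² orbitals: 2²=4 + 3²=9 + 4²=16 + 5²=25 = 54 orbitals.

54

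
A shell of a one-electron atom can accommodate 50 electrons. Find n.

2n² = 50 ⇒ n² = 25 ⇒ n = 5.

n = 5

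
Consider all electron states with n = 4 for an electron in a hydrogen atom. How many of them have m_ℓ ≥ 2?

Go through ℓ = 0, …, 3 (the values permitted for n = 4).
Contributions: ℓ=2 → 1; ℓ=3 → 2.
Orbitals: 1 + 2 = 3. Each orbital carries two spin states, so 3 × 2 = 6 states.

6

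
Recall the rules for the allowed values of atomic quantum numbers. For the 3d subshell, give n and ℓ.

The leading integer gives n = 3; the letter 'd' means ℓ = 2.

n = 3, ℓ = 2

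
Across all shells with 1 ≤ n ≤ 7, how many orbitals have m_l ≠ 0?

For each n in the range, tally the orbitals obeying m_l ≠ 0:
n=2 → 2; n=3 → 6; n=4 → 12; n=5 → 20; n=6 → 30; n=7 → 42.
Total orbitals: 2 + 6 + 12 + 20 + 30 + 42 = 112.

112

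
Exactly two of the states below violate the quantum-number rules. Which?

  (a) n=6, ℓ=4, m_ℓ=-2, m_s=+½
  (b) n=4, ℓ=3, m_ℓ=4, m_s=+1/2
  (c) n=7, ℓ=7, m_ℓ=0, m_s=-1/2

(b) and (c)

(b) has |m_ℓ| = 4 > ℓ = 3, violating −ℓ ≤ m_ℓ ≤ ℓ.
(c) has ℓ = 7 ≥ n = 7, violating 0 ≤ ℓ ≤ n−1.
The remaining set (a) satisfies all four rules.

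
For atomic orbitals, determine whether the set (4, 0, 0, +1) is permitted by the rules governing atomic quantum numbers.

Not allowed

The spin quantum number for an electron can only be m_s = +1/2 or −1/2; m_s = +1 is not one of those.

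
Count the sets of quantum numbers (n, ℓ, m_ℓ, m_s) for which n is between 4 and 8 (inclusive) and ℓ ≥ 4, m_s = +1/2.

Per-shell orbital counts meeting the constraint:
n=5 → 9; n=6 → 20; n=7 → 33; n=8 → 48.
Orbitals: 9 + 20 + 33 + 48 = 110. With m_s fixed to +1/2 there is one state per orbital, so 110 states.

110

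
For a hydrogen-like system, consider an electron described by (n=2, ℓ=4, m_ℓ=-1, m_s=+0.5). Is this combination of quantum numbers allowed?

Not allowed

The orbital quantum number must satisfy 0 ≤ ℓ ≤ n−1. With n = 2 the allowed ℓ values are 0, 1, so ℓ = 4 is out of range.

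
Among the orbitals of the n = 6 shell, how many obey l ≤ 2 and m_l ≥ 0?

Go through l = 0, …, 5 (the values permitted for n = 6).
Per l-value: l=0 → 1; l=1 → 2; l=2 → 3.
Total orbitals: 1 + 2 + 3 = 6.

6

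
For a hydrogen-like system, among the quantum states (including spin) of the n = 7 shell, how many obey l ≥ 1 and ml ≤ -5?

6

Per l-value: l=5 → 1; l=6 → 2.
Orbitals: 1 + 2 = 3. Each orbital carries two spin states, so 3 × 2 = 6 states.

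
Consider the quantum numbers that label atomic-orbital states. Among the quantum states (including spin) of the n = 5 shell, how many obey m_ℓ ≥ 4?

For n = 5, ℓ ranges over 0 … 4.
Per ℓ-value: ℓ=4 → 1.
Orbitals: 1. Each orbital carries two spin states, so 1 × 2 = 2 states.

2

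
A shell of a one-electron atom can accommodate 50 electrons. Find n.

n = 5

2n² = 50 ⇒ n² = 25 ⇒ n = 5.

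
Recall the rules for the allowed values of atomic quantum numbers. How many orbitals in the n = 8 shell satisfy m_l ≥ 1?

Per l-value: l=1 → 1; l=2 → 2; l=3 → 3; l=4 → 4; l=5 → 5; l=6 → 6; l=7 → 7.
Total orbitals: 1 + 2 + 3 + 4 + 5 + 6 + 7 = 28.

28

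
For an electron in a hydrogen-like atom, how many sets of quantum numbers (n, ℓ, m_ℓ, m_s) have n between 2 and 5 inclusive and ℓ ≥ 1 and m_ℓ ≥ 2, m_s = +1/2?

Treat each shell separately and count matching orbitals:
n=3 → 1; n=4 → 3; n=5 → 6.
Orbitals: 1 + 3 + 6 = 10. With m_s fixed to +1/2 there is one state per orbital, so 10 states.

10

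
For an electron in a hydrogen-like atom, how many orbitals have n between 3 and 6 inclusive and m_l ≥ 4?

Count contributing orbitals for each principal shell:
n=5 → 1; n=6 → 3.
Total orbitals: 1 + 3 = 4.

4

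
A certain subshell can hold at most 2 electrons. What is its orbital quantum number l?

l = 0

2(2l+1) = 2 ⇒ 2l+1 = 1 ⇒ l = 0.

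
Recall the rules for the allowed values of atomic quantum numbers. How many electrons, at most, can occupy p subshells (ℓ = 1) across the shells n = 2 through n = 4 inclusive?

18

A p subshell (ℓ = 1) exists for every n ≥ 2, so shells n = 2, 3, 4 each contribute one — 3 subshells.
Since each p subshell holds 2(2·1+1) = 6 electrons, the total is 3 × 6 = 18.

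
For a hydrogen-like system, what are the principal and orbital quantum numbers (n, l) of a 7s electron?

The leading integer gives n = 7; the letter 's' means l = 0.

n = 7, l = 0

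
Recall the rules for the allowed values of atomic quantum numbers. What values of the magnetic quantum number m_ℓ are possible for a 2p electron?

The 2p subshell has ℓ = 1, and m_ℓ takes every integer from −ℓ to +ℓ. With ℓ = 1 that gives the 3 values -1, 0, 1.

-1, 0, 1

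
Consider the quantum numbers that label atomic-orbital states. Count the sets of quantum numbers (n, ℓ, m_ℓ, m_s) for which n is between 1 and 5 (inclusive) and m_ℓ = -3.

Work shell by shell — for each n, count the (ℓ, m_ℓ) pairs that satisfy m_ℓ = -3:
n=4 → 1; n=5 → 2.
Orbitals: 1 + 2 = 3. Including both spin states (m_s = ±1/2) gives 2 × 3 = 6 states.

6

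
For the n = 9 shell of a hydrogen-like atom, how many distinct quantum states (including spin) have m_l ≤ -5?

20

Go through l = 0, …, 8 (the values permitted for n = 9).
Per l-value: l=5 → 1; l=6 → 2; l=7 → 3; l=8 → 4.
Orbitals: 1 + 2 + 3 + 4 = 10. Each orbital carries two spin states, so 10 × 2 = 20 states.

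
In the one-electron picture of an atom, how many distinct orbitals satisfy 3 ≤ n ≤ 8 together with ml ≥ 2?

Treat each shell separately and count matching orbitals:
n=3 → 1; n=4 → 3; n=5 → 6; n=6 → 10; n=7 → 15; n=8 → 21.
Total orbitals: 1 + 3 + 6 + 10 + 15 + 21 = 56.

56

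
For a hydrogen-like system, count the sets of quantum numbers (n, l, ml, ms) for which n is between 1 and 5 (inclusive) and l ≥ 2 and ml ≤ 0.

Work shell by shell — for each n, count the (l, ml) pairs that satisfy l ≥ 2 and ml ≤ 0:
n=3 → 3; n=4 → 7; n=5 → 12.
Orbitals: 3 + 7 + 12 = 22. Including both spin states (ms = ±1/2) gives 2 × 22 = 44 states.

44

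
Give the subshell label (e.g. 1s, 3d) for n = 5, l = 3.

5f

l = 3 corresponds to the letter 'f', so the subshell is 5f.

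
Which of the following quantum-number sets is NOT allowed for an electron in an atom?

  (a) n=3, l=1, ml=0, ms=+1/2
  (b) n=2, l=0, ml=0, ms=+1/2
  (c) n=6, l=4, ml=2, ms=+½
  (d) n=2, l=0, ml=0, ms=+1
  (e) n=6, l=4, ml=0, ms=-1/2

(d)

(d) has ms = +1, but an electron's spin must be ±1/2.
The remaining sets (a), (b), (c), (e) satisfy all four rules.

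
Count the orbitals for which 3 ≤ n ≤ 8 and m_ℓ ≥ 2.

56

For each n in the range, tally the orbitals obeying m_ℓ ≥ 2:
n=3 → 1; n=4 → 3; n=5 → 6; n=6 → 10; n=7 → 15; n=8 → 21.
Total orbitals: 1 + 3 + 6 + 10 + 15 + 21 = 56.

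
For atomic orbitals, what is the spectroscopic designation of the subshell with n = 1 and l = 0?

1s

l = 0 corresponds to the letter 's', so the subshell is 1s.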